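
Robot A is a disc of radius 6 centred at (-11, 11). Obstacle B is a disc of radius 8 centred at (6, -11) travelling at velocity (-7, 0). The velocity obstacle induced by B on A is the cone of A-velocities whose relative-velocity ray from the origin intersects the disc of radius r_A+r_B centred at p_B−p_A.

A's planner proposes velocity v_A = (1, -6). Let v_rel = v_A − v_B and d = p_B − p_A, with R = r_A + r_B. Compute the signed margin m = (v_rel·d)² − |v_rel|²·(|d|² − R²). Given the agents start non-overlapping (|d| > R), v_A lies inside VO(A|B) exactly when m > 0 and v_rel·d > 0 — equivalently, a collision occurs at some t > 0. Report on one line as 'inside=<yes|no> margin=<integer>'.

d = (17, -22),  |d|² = 773;  R = 6+8 = 14,  c = 773−14² = 577
v_rel = (8, -6),  |v_rel|² = 100;  v_rel·d = (8)·(17) + (-6)·(-22) = 268
100·t² − 536·t + 577 = 0  ⇒  m = 268² − 100·577 = 14124
m = 14124 > 0,  v_rel·d = 268 > 0  ⇒  inside

inside=yes margin=14124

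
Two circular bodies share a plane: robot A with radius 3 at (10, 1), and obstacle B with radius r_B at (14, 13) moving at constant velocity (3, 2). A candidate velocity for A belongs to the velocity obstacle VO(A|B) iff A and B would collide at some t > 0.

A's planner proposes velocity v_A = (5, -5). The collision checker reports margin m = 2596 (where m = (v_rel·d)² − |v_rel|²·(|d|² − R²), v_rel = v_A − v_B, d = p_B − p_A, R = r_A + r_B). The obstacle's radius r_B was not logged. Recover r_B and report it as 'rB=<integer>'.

m = 2596
d = (4, 12);  v_rel = (2, -7),  |v_rel|² = 53
v_rel×d = (2)·(12) − (-7)·(4) = 52
since m = R²·53 − 52²:  R² = (2704 + 2596) / 53 = 100
R = √100 = 10  ⇒  r_B = 10 − 3 = 7

rB=7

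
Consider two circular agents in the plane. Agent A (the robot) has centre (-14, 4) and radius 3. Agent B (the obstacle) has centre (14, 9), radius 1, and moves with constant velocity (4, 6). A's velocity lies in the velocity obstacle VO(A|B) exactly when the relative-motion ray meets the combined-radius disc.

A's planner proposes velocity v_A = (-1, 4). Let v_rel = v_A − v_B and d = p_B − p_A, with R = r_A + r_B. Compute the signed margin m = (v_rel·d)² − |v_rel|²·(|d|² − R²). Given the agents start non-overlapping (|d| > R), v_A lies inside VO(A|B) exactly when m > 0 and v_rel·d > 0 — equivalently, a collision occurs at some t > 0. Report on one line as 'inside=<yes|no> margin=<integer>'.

d = (28, 5),  |d|² = 809;  R = 3+1 = 4,  c = 809−4² = 793
v_rel = (-5, -2),  |v_rel|² = 29;  v_rel·d = (-5)·(28) + (-2)·(5) = -150
29·t² + 300·t + 793 = 0  ⇒  m = (-150)² − 29·793 = -497
m = -497 < 0,  v_rel·d = -150 < 0  ⇒  outside

inside=no margin=-497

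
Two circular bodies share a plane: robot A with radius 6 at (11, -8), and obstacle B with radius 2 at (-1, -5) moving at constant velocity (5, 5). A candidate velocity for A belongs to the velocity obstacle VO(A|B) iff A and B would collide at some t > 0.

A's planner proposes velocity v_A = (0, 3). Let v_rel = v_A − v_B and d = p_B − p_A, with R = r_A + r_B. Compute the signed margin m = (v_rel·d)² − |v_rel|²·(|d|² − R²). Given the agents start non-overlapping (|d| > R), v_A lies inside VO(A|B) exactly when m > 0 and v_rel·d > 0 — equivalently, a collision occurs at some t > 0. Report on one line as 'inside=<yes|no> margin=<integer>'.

d = (-12, 3),  |d|² = 153;  R = 6+2 = 8,  c = 153−8² = 89
v_rel = (-5, -2),  |v_rel|² = 29;  v_rel·d = (-5)·(-12) + (-2)·(3) = 54
29·t² − 108·t + 89 = 0  ⇒  m = 54² − 29·89 = 335
m = 335 > 0,  v_rel·d = 54 > 0  ⇒  inside

inside=yes margin=335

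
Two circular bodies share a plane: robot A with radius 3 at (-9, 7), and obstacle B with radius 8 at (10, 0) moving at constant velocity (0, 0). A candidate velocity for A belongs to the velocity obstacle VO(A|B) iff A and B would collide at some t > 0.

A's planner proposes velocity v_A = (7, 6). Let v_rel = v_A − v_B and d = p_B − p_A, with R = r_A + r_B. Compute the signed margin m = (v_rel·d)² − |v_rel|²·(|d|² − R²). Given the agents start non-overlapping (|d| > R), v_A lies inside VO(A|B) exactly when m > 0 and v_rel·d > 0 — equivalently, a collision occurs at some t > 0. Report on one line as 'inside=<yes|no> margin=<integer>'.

d = (19, -7),  |d|² = 410;  R = 3+8 = 11,  c = 410−11² = 289
v_rel = (7, 6),  |v_rel|² = 85;  v_rel·d = (7)·(19) + (6)·(-7) = 91
85·t² − 182·t + 289 = 0  ⇒  m = 91² − 85·289 = -16284
m = -16284 < 0,  v_rel·d = 91 > 0  ⇒  outside

inside=no margin=-16284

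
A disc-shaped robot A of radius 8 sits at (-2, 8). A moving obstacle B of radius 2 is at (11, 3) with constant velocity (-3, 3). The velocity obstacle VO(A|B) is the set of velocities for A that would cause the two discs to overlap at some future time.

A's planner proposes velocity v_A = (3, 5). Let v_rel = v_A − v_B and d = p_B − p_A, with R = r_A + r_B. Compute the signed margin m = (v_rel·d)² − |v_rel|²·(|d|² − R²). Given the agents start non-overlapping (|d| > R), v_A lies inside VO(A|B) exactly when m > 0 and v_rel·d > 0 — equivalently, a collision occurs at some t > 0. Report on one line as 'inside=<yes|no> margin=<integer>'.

d = (13, -5),  |d|² = 194;  R = 8+2 = 10,  c = 194−10² = 94
v_rel = (6, 2),  |v_rel|² = 40;  v_rel·d = (6)·(13) + (2)·(-5) = 68
40·t² − 136·t + 94 = 0  ⇒  m = 68² − 40·94 = 864
m = 864 > 0,  v_rel·d = 68 > 0  ⇒  inside

inside=yes margin=864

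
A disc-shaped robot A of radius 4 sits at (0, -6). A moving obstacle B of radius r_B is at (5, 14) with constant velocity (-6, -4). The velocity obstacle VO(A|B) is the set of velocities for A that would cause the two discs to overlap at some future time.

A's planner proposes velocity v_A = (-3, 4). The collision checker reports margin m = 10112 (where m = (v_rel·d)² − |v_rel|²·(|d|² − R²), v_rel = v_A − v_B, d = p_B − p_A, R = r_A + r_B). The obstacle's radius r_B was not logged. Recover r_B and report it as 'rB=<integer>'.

m = 10112
d = (5, 20);  v_rel = (3, 8),  |v_rel|² = 73
v_rel×d = (3)·(20) − (8)·(5) = 20
since m = R²·73 − 20²:  R² = (400 + 10112) / 73 = 144
R = √144 = 12  ⇒  r_B = 12 − 4 = 8

rB=8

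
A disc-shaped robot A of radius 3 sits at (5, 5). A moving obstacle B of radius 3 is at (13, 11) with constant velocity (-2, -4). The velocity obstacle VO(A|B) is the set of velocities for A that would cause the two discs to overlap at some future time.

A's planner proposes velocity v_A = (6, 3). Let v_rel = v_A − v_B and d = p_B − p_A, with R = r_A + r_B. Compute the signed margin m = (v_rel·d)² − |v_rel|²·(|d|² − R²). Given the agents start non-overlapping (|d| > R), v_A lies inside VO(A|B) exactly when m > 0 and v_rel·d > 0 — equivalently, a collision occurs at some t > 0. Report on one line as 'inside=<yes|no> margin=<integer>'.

d = (8, 6),  |d|² = 100;  R = 3+3 = 6,  c = 100−6² = 64
v_rel = (8, 7),  |v_rel|² = 113;  v_rel·d = (8)·(8) + (7)·(6) = 106
113·t² − 212·t + 64 = 0  ⇒  m = 106² − 113·64 = 4004
m = 4004 > 0,  v_rel·d = 106 > 0  ⇒  inside

inside=yes margin=4004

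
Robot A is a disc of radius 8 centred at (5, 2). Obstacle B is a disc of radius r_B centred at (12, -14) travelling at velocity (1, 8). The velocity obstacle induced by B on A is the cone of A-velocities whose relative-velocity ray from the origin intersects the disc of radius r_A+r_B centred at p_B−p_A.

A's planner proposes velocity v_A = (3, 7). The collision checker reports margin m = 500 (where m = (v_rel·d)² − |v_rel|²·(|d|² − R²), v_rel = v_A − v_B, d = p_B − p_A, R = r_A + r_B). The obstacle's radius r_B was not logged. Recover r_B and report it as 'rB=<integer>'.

m = 500
d = (7, -16);  v_rel = (2, -1),  |v_rel|² = 5
v_rel×d = (2)·(-16) − (-1)·(7) = -25
since m = R²·5 − (-25)²:  R² = (625 + 500) / 5 = 225
R = √225 = 15  ⇒  r_B = 15 − 8 = 7

rB=7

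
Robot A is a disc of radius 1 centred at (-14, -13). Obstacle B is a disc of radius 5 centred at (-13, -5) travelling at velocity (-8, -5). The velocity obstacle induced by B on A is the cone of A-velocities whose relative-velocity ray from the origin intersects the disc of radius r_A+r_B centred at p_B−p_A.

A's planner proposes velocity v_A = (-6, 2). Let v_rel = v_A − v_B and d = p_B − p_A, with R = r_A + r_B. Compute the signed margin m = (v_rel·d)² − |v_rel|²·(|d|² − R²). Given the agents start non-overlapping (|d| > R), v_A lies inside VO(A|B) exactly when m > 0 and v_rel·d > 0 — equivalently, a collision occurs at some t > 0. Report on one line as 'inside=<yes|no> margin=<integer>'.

d = (1, 8),  |d|² = 65;  R = 1+5 = 6,  c = 65−6² = 29
v_rel = (2, 7),  |v_rel|² = 53;  v_rel·d = (2)·(1) + (7)·(8) = 58
53·t² − 116·t + 29 = 0  ⇒  m = 58² − 53·29 = 1827
m = 1827 > 0,  v_rel·d = 58 > 0  ⇒  inside

inside=yes margin=1827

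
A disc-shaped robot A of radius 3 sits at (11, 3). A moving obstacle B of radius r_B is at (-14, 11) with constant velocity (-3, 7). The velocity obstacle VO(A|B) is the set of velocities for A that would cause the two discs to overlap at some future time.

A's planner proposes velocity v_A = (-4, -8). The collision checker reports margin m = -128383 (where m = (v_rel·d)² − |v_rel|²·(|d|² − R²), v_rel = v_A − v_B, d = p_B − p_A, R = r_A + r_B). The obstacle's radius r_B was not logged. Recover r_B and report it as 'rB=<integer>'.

m = -128383
d = (-25, 8);  v_rel = (-1, -15),  |v_rel|² = 226
v_rel×d = (-1)·(8) − (-15)·(-25) = -383
since m = R²·226 − (-383)²:  R² = (146689 + -128383) / 226 = 81
R = √81 = 9  ⇒  r_B = 9 − 3 = 6

rB=6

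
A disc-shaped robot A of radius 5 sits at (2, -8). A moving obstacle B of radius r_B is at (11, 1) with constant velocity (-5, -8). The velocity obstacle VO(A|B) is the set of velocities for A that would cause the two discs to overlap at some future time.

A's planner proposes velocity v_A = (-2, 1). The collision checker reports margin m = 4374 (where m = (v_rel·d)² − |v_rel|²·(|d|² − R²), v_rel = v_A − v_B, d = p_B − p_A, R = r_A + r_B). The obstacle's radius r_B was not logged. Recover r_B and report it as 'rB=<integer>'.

m = 4374
d = (9, 9);  v_rel = (3, 9),  |v_rel|² = 90
v_rel×d = (3)·(9) − (9)·(9) = -54
since m = R²·90 − (-54)²:  R² = (2916 + 4374) / 90 = 81
R = √81 = 9  ⇒  r_B = 9 − 5 = 4

rB=4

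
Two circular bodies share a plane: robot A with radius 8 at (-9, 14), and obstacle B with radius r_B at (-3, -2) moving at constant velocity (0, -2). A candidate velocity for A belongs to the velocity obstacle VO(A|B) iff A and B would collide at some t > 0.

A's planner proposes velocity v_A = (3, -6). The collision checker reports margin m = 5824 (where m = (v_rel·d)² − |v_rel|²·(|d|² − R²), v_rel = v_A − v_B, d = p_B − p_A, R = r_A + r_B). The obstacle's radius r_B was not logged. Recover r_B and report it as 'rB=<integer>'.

m = 5824
d = (6, -16);  v_rel = (3, -4),  |v_rel|² = 25
v_rel×d = (3)·(-16) − (-4)·(6) = -24
since m = R²·25 − (-24)²:  R² = (576 + 5824) / 25 = 256
R = √256 = 16  ⇒  r_B = 16 − 8 = 8

rB=8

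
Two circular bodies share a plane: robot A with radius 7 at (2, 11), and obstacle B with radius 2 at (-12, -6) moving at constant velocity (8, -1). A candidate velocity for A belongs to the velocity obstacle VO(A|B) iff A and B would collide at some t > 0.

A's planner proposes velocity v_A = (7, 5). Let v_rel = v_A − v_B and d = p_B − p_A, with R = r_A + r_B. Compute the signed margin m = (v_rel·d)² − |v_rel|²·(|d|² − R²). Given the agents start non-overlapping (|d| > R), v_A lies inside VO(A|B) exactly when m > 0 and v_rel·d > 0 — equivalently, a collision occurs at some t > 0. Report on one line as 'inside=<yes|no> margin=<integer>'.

d = (-14, -17),  |d|² = 485;  R = 7+2 = 9,  c = 485−9² = 404
v_rel = (-1, 6),  |v_rel|² = 37;  v_rel·d = (-1)·(-14) + (6)·(-17) = -88
37·t² + 176·t + 404 = 0  ⇒  m = (-88)² − 37·404 = -7204
m = -7204 < 0,  v_rel·d = -88 < 0  ⇒  outside

inside=no margin=-7204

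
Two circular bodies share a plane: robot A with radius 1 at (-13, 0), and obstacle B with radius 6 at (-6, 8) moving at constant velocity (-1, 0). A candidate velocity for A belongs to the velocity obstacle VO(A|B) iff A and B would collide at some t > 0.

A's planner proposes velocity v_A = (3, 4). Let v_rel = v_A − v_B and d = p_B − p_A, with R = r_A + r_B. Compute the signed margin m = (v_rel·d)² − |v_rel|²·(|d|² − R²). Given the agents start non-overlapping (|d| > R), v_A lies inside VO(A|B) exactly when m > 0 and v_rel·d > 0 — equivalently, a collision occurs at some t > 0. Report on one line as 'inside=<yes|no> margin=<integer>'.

d = (7, 8),  |d|² = 113;  R = 1+6 = 7,  c = 113−7² = 64
v_rel = (4, 4),  |v_rel|² = 32;  v_rel·d = (4)·(7) + (4)·(8) = 60
32·t² − 120·t + 64 = 0  ⇒  m = 60² − 32·64 = 1552
m = 1552 > 0,  v_rel·d = 60 > 0  ⇒  inside

inside=yes margin=1552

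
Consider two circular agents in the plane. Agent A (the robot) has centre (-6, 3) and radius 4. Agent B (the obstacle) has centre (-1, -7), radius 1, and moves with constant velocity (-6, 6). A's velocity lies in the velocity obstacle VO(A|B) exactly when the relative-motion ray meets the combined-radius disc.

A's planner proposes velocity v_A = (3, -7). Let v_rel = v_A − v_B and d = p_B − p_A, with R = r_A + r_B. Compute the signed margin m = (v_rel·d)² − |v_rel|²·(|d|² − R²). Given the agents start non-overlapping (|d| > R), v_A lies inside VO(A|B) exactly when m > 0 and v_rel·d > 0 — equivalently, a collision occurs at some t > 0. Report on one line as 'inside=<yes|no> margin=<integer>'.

d = (5, -10),  |d|² = 125;  R = 4+1 = 5,  c = 125−5² = 100
v_rel = (9, -13),  |v_rel|² = 250;  v_rel·d = (9)·(5) + (-13)·(-10) = 175
250·t² − 350·t + 100 = 0  ⇒  m = 175² − 250·100 = 5625
m = 5625 > 0,  v_rel·d = 175 > 0  ⇒  inside

inside=yes margin=5625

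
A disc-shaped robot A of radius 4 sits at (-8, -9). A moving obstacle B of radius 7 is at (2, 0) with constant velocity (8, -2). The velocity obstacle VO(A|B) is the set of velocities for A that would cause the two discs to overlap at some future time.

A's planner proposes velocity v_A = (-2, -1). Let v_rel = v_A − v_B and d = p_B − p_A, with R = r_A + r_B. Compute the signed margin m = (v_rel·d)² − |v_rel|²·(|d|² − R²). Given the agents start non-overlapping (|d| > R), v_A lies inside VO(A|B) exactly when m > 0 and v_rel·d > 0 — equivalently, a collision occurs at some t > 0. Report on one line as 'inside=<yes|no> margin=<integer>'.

d = (10, 9),  |d|² = 181;  R = 4+7 = 11,  c = 181−11² = 60
v_rel = (-10, 1),  |v_rel|² = 101;  v_rel·d = (-10)·(10) + (1)·(9) = -91
101·t² + 182·t + 60 = 0  ⇒  m = (-91)² − 101·60 = 2221
m = 2221 > 0,  v_rel·d = -91 < 0  ⇒  outside

inside=no margin=2221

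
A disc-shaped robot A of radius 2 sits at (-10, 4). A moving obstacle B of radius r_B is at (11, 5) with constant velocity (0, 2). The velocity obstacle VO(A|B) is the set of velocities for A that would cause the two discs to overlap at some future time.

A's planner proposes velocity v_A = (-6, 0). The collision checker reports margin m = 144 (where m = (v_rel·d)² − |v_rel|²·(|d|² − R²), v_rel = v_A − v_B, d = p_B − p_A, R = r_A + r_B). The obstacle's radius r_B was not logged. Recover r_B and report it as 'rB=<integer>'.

m = 144
d = (21, 1);  v_rel = (-6, -2),  |v_rel|² = 40
v_rel×d = (-6)·(1) − (-2)·(21) = 36
since m = R²·40 − 36²:  R² = (1296 + 144) / 40 = 36
R = √36 = 6  ⇒  r_B = 6 − 2 = 4

rB=4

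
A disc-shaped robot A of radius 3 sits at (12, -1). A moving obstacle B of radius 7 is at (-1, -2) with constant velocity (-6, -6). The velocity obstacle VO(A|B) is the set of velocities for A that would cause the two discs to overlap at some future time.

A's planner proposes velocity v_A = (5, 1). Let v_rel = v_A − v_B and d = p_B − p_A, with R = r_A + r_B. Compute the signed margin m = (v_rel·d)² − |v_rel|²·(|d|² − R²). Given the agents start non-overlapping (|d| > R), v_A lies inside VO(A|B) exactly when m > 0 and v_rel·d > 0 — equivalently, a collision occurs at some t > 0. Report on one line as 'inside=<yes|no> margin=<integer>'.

d = (-13, -1),  |d|² = 170;  R = 3+7 = 10,  c = 170−10² = 70
v_rel = (11, 7),  |v_rel|² = 170;  v_rel·d = (11)·(-13) + (7)·(-1) = -150
170·t² + 300·t + 70 = 0  ⇒  m = (-150)² − 170·70 = 10600
m = 10600 > 0,  v_rel·d = -150 < 0  ⇒  outside

inside=no margin=10600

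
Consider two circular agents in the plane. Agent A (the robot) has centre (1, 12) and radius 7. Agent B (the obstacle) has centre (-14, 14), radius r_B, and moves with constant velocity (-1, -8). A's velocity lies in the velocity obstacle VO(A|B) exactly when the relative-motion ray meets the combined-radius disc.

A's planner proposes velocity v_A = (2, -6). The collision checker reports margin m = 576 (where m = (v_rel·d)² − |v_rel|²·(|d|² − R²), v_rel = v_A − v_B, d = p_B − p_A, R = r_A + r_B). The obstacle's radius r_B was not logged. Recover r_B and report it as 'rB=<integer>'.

m = 576
d = (-15, 2);  v_rel = (3, 2),  |v_rel|² = 13
v_rel×d = (3)·(2) − (2)·(-15) = 36
since m = R²·13 − 36²:  R² = (1296 + 576) / 13 = 144
R = √144 = 12  ⇒  r_B = 12 − 7 = 5

rB=5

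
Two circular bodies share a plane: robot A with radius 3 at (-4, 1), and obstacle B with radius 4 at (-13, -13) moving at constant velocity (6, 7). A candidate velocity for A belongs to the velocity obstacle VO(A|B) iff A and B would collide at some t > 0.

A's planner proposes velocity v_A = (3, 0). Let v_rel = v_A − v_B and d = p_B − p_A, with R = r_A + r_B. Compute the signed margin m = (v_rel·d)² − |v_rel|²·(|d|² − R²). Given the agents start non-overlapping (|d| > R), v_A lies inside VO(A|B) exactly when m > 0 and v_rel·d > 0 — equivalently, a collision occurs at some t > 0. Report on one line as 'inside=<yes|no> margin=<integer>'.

d = (-9, -14),  |d|² = 277;  R = 3+4 = 7,  c = 277−7² = 228
v_rel = (-3, -7),  |v_rel|² = 58;  v_rel·d = (-3)·(-9) + (-7)·(-14) = 125
58·t² − 250·t + 228 = 0  ⇒  m = 125² − 58·228 = 2401
m = 2401 > 0,  v_rel·d = 125 > 0  ⇒  inside

inside=yes margin=2401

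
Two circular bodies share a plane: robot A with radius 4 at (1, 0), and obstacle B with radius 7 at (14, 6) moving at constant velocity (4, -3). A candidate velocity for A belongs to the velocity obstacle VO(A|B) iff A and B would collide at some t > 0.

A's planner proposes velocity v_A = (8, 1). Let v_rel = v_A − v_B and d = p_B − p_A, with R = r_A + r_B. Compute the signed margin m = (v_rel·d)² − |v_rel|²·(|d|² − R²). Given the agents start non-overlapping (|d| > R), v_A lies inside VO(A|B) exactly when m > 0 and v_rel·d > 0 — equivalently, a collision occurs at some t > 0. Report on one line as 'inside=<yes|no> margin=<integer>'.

d = (13, 6),  |d|² = 205;  R = 4+7 = 11,  c = 205−11² = 84
v_rel = (4, 4),  |v_rel|² = 32;  v_rel·d = (4)·(13) + (4)·(6) = 76
32·t² − 152·t + 84 = 0  ⇒  m = 76² − 32·84 = 3088
m = 3088 > 0,  v_rel·d = 76 > 0  ⇒  inside

inside=yes margin=3088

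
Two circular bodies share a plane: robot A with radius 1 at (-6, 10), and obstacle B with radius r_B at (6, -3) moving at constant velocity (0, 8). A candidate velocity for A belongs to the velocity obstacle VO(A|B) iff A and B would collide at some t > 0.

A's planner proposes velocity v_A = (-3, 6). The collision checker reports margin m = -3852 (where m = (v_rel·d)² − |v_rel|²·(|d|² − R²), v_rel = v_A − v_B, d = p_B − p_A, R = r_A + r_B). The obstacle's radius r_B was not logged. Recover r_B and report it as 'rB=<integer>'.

m = -3852
d = (12, -13);  v_rel = (-3, -2),  |v_rel|² = 13
v_rel×d = (-3)·(-13) − (-2)·(12) = 63
since m = R²·13 − 63²:  R² = (3969 + -3852) / 13 = 9
R = √9 = 3  ⇒  r_B = 3 − 1 = 2

rB=2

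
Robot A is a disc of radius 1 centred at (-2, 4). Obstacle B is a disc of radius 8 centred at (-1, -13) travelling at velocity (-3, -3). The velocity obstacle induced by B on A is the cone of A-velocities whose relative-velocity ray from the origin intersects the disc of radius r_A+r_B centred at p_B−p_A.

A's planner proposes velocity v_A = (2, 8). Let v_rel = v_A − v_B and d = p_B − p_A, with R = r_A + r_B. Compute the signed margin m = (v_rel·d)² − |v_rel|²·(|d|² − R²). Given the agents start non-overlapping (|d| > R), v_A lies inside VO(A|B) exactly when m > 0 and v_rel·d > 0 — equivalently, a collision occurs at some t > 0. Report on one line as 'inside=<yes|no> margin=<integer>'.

d = (1, -17),  |d|² = 290;  R = 1+8 = 9,  c = 290−9² = 209
v_rel = (5, 11),  |v_rel|² = 146;  v_rel·d = (5)·(1) + (11)·(-17) = -182
146·t² + 364·t + 209 = 0  ⇒  m = (-182)² − 146·209 = 2610
m = 2610 > 0,  v_rel·d = -182 < 0  ⇒  outside

inside=no margin=2610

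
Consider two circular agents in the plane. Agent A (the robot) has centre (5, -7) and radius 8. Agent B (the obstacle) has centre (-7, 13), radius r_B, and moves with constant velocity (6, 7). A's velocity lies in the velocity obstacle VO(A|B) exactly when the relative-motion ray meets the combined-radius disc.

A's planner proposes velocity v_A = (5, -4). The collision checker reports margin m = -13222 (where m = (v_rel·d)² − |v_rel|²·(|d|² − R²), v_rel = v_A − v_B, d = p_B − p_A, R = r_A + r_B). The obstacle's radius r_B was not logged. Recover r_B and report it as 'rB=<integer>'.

m = -13222
d = (-12, 20);  v_rel = (-1, -11),  |v_rel|² = 122
v_rel×d = (-1)·(20) − (-11)·(-12) = -152
since m = R²·122 − (-152)²:  R² = (23104 + -13222) / 122 = 81
R = √81 = 9  ⇒  r_B = 9 − 8 = 1

rB=1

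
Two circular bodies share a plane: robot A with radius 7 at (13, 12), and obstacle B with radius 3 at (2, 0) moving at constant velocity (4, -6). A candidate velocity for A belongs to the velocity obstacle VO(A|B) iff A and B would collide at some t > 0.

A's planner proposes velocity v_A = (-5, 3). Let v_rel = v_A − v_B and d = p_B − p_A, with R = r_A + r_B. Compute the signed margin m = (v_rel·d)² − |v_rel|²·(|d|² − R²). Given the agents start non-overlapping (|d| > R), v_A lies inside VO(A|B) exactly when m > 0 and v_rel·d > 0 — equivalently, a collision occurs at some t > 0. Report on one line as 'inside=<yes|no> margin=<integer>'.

d = (-11, -12),  |d|² = 265;  R = 7+3 = 10,  c = 265−10² = 165
v_rel = (-9, 9),  |v_rel|² = 162;  v_rel·d = (-9)·(-11) + (9)·(-12) = -9
162·t² + 18·t + 165 = 0  ⇒  m = (-9)² − 162·165 = -26649
m = -26649 < 0,  v_rel·d = -9 < 0  ⇒  outside

inside=no margin=-26649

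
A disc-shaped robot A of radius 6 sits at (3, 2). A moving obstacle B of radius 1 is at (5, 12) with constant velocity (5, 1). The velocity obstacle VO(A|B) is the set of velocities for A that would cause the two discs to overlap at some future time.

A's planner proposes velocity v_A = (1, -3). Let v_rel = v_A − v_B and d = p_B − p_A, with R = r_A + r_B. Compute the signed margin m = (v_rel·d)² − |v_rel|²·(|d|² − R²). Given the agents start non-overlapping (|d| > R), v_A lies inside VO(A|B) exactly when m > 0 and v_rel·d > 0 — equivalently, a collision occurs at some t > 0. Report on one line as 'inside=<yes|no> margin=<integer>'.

d = (2, 10),  |d|² = 104;  R = 6+1 = 7,  c = 104−7² = 55
v_rel = (-4, -4),  |v_rel|² = 32;  v_rel·d = (-4)·(2) + (-4)·(10) = -48
32·t² + 96·t + 55 = 0  ⇒  m = (-48)² − 32·55 = 544
m = 544 > 0,  v_rel·d = -48 < 0  ⇒  outside

inside=no margin=544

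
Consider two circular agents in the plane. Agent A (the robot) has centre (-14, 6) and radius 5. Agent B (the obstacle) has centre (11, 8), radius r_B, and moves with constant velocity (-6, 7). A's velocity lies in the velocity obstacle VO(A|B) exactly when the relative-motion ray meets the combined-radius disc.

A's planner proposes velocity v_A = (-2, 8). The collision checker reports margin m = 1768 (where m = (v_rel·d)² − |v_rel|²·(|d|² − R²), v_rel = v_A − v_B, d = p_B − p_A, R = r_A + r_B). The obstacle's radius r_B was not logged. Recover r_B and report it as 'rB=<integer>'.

m = 1768
d = (25, 2);  v_rel = (4, 1),  |v_rel|² = 17
v_rel×d = (4)·(2) − (1)·(25) = -17
since m = R²·17 − (-17)²:  R² = (289 + 1768) / 17 = 121
R = √121 = 11  ⇒  r_B = 11 − 5 = 6

rB=6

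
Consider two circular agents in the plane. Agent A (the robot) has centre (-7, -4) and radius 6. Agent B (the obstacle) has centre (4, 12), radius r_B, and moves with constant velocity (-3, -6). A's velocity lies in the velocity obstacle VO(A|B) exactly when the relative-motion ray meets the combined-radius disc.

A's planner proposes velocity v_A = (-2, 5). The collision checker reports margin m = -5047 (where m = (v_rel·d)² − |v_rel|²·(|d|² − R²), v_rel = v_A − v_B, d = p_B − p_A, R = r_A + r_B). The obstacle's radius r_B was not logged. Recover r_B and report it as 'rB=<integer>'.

m = -5047
d = (11, 16);  v_rel = (1, 11),  |v_rel|² = 122
v_rel×d = (1)·(16) − (11)·(11) = -105
since m = R²·122 − (-105)²:  R² = (11025 + -5047) / 122 = 49
R = √49 = 7  ⇒  r_B = 7 − 6 = 1

rB=1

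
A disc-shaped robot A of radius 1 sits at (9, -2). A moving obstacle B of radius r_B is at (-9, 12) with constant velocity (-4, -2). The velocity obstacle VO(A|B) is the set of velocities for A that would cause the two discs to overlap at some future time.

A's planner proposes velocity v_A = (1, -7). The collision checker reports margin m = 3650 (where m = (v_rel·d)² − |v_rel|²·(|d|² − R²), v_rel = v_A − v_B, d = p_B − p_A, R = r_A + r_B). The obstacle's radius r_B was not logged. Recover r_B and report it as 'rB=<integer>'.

m = 3650
d = (-18, 14);  v_rel = (5, -5),  |v_rel|² = 50
v_rel×d = (5)·(14) − (-5)·(-18) = -20
since m = R²·50 − (-20)²:  R² = (400 + 3650) / 50 = 81
R = √81 = 9  ⇒  r_B = 9 − 1 = 8

rB=8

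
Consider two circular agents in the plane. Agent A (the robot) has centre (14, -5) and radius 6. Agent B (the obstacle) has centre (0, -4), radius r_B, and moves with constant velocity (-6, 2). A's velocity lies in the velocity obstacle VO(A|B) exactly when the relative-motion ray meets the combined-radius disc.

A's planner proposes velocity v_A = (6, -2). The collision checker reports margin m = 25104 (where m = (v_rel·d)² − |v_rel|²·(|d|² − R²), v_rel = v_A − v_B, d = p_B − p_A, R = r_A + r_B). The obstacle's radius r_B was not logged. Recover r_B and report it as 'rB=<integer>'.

m = 25104
d = (-14, 1);  v_rel = (12, -4),  |v_rel|² = 160
v_rel×d = (12)·(1) − (-4)·(-14) = -44
since m = R²·160 − (-44)²:  R² = (1936 + 25104) / 160 = 169
R = √169 = 13  ⇒  r_B = 13 − 6 = 7

rB=7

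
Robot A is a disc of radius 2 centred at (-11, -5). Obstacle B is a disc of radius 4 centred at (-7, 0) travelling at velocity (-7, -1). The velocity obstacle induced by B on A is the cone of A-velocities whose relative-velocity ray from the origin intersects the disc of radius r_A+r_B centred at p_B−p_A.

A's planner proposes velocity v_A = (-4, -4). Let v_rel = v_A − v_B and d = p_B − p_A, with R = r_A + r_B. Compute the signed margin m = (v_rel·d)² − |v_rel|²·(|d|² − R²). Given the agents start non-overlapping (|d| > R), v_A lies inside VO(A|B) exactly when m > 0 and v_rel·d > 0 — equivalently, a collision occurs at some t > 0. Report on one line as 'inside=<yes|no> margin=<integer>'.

d = (4, 5),  |d|² = 41;  R = 2+4 = 6,  c = 41−6² = 5
v_rel = (3, -3),  |v_rel|² = 18;  v_rel·d = (3)·(4) + (-3)·(5) = -3
18·t² + 6·t + 5 = 0  ⇒  m = (-3)² − 18·5 = -81
m = -81 < 0,  v_rel·d = -3 < 0  ⇒  outside

inside=no margin=-81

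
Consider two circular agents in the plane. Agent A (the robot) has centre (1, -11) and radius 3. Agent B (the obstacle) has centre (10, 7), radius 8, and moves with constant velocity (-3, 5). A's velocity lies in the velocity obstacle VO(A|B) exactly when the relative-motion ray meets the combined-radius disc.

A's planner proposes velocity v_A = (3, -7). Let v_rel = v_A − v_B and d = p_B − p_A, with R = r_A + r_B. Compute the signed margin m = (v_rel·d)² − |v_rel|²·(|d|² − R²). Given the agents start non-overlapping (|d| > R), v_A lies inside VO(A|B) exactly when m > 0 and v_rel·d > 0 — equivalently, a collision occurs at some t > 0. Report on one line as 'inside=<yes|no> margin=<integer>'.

d = (9, 18),  |d|² = 405;  R = 3+8 = 11,  c = 405−11² = 284
v_rel = (6, -12),  |v_rel|² = 180;  v_rel·d = (6)·(9) + (-12)·(18) = -162
180·t² + 324·t + 284 = 0  ⇒  m = (-162)² − 180·284 = -24876
m = -24876 < 0,  v_rel·d = -162 < 0  ⇒  outside

inside=no margin=-24876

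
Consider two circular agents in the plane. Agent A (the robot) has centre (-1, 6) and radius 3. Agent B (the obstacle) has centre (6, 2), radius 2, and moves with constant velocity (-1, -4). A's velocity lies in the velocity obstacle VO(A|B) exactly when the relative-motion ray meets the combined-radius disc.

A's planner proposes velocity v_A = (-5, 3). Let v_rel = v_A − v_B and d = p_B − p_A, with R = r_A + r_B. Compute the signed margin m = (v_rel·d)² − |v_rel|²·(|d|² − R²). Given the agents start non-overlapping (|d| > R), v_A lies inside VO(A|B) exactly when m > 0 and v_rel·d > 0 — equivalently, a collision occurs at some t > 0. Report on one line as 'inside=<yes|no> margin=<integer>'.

d = (7, -4),  |d|² = 65;  R = 3+2 = 5,  c = 65−5² = 40
v_rel = (-4, 7),  |v_rel|² = 65;  v_rel·d = (-4)·(7) + (7)·(-4) = -56
65·t² + 112·t + 40 = 0  ⇒  m = (-56)² − 65·40 = 536
m = 536 > 0,  v_rel·d = -56 < 0  ⇒  outside

inside=no margin=536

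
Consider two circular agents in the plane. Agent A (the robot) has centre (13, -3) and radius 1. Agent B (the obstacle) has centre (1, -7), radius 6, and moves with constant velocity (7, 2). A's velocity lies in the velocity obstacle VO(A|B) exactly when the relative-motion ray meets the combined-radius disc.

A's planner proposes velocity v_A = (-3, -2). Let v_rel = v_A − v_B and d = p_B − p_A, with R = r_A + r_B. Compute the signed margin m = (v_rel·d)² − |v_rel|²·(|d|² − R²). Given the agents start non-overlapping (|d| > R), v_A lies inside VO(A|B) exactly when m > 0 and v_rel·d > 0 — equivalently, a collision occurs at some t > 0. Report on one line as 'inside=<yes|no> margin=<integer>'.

d = (-12, -4),  |d|² = 160;  R = 1+6 = 7,  c = 160−7² = 111
v_rel = (-10, -4),  |v_rel|² = 116;  v_rel·d = (-10)·(-12) + (-4)·(-4) = 136
116·t² − 272·t + 111 = 0  ⇒  m = 136² − 116·111 = 5620
m = 5620 > 0,  v_rel·d = 136 > 0  ⇒  inside

inside=yes margin=5620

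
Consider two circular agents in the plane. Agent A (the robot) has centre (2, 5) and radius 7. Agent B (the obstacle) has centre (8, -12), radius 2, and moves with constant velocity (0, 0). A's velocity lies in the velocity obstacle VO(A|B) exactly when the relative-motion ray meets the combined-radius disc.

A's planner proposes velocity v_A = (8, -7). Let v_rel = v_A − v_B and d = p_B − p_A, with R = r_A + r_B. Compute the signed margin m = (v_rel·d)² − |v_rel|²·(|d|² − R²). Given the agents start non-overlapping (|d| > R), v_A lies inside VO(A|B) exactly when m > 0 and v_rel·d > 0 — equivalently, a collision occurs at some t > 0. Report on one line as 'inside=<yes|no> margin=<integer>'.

d = (6, -17),  |d|² = 325;  R = 7+2 = 9,  c = 325−9² = 244
v_rel = (8, -7),  |v_rel|² = 113;  v_rel·d = (8)·(6) + (-7)·(-17) = 167
113·t² − 334·t + 244 = 0  ⇒  m = 167² − 113·244 = 317
m = 317 > 0,  v_rel·d = 167 > 0  ⇒  inside

inside=yes margin=317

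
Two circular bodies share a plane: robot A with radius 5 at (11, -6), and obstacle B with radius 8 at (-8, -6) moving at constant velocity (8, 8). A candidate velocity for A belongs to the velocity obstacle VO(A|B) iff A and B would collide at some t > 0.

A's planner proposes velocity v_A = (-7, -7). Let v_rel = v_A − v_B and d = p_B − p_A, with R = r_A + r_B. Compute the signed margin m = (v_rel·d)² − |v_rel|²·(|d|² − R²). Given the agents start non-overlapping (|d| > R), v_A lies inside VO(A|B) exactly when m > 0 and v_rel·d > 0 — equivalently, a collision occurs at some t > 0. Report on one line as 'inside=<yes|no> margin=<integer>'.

d = (-19, 0),  |d|² = 361;  R = 5+8 = 13,  c = 361−13² = 192
v_rel = (-15, -15),  |v_rel|² = 450;  v_rel·d = (-15)·(-19) + (-15)·(0) = 285
450·t² − 570·t + 192 = 0  ⇒  m = 285² − 450·192 = -5175
m = -5175 < 0,  v_rel·d = 285 > 0  ⇒  outside

inside=no margin=-5175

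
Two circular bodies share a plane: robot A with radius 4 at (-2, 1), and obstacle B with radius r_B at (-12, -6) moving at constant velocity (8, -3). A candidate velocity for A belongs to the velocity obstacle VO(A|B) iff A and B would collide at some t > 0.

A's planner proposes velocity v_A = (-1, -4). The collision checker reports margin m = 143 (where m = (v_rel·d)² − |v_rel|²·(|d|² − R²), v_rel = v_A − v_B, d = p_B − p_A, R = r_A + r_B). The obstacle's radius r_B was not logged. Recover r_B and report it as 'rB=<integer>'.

m = 143
d = (-10, -7);  v_rel = (-9, -1),  |v_rel|² = 82
v_rel×d = (-9)·(-7) − (-1)·(-10) = 53
since m = R²·82 − 53²:  R² = (2809 + 143) / 82 = 36
R = √36 = 6  ⇒  r_B = 6 − 4 = 2

rB=2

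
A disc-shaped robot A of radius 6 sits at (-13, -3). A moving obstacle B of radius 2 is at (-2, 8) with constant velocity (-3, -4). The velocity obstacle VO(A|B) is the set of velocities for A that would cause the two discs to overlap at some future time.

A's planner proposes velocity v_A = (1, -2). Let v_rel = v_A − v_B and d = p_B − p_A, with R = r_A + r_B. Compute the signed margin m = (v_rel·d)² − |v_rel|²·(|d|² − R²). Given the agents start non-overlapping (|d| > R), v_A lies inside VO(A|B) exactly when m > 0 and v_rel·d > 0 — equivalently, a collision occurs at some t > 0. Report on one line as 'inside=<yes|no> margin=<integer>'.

d = (11, 11),  |d|² = 242;  R = 6+2 = 8,  c = 242−8² = 178
v_rel = (4, 2),  |v_rel|² = 20;  v_rel·d = (4)·(11) + (2)·(11) = 66
20·t² − 132·t + 178 = 0  ⇒  m = 66² − 20·178 = 796
m = 796 > 0,  v_rel·d = 66 > 0  ⇒  inside

inside=yes margin=796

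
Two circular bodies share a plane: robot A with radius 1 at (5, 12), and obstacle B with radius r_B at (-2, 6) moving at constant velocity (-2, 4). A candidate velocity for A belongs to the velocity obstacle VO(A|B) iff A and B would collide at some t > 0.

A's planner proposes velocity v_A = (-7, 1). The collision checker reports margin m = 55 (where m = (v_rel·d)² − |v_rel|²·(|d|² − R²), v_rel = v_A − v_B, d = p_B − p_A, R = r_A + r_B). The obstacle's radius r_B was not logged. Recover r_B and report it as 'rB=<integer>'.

m = 55
d = (-7, -6);  v_rel = (-5, -3),  |v_rel|² = 34
v_rel×d = (-5)·(-6) − (-3)·(-7) = 9
since m = R²·34 − 9²:  R² = (81 + 55) / 34 = 4
R = √4 = 2  ⇒  r_B = 2 − 1 = 1

rB=1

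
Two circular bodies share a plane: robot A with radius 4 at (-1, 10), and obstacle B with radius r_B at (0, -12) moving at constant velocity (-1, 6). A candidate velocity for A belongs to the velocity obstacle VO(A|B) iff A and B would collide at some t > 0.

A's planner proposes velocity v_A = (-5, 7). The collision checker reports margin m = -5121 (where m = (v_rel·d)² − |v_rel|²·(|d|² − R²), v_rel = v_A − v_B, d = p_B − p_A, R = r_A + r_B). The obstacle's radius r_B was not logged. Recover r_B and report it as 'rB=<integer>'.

m = -5121
d = (1, -22);  v_rel = (-4, 1),  |v_rel|² = 17
v_rel×d = (-4)·(-22) − (1)·(1) = 87
since m = R²·17 − 87²:  R² = (7569 + -5121) / 17 = 144
R = √144 = 12  ⇒  r_B = 12 − 4 = 8

rB=8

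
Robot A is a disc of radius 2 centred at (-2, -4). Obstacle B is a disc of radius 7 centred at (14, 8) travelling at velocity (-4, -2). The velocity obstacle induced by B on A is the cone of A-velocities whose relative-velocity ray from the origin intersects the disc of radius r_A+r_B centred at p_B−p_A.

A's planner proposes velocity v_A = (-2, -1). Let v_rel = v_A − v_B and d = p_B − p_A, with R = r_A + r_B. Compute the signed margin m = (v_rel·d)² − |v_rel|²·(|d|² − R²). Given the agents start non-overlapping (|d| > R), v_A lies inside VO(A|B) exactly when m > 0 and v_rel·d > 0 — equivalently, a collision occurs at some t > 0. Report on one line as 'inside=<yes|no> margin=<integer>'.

d = (16, 12),  |d|² = 400;  R = 2+7 = 9,  c = 400−9² = 319
v_rel = (2, 1),  |v_rel|² = 5;  v_rel·d = (2)·(16) + (1)·(12) = 44
5·t² − 88·t + 319 = 0  ⇒  m = 44² − 5·319 = 341
m = 341 > 0,  v_rel·d = 44 > 0  ⇒  inside

inside=yes margin=341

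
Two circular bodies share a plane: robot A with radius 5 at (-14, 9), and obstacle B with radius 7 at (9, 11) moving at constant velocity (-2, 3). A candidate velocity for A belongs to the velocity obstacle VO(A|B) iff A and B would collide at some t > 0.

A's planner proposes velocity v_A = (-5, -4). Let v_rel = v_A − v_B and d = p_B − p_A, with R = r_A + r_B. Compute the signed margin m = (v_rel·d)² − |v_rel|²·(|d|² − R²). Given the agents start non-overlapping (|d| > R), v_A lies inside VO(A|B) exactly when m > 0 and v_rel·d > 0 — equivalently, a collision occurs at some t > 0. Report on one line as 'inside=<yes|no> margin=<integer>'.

d = (23, 2),  |d|² = 533;  R = 5+7 = 12,  c = 533−12² = 389
v_rel = (-3, -7),  |v_rel|² = 58;  v_rel·d = (-3)·(23) + (-7)·(2) = -83
58·t² + 166·t + 389 = 0  ⇒  m = (-83)² − 58·389 = -15673
m = -15673 < 0,  v_rel·d = -83 < 0  ⇒  outside

inside=no margin=-15673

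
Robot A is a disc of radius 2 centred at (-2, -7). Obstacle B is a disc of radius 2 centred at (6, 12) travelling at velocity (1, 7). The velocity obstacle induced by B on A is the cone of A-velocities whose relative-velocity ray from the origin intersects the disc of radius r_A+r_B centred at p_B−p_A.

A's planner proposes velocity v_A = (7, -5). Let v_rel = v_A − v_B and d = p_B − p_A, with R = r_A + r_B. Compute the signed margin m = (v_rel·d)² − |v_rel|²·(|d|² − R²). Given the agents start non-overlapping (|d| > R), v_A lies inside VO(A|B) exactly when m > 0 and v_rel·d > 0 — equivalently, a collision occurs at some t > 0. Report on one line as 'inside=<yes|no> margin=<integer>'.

d = (8, 19),  |d|² = 425;  R = 2+2 = 4,  c = 425−4² = 409
v_rel = (6, -12),  |v_rel|² = 180;  v_rel·d = (6)·(8) + (-12)·(19) = -180
180·t² + 360·t + 409 = 0  ⇒  m = (-180)² − 180·409 = -41220
m = -41220 < 0,  v_rel·d = -180 < 0  ⇒  outside

inside=no margin=-41220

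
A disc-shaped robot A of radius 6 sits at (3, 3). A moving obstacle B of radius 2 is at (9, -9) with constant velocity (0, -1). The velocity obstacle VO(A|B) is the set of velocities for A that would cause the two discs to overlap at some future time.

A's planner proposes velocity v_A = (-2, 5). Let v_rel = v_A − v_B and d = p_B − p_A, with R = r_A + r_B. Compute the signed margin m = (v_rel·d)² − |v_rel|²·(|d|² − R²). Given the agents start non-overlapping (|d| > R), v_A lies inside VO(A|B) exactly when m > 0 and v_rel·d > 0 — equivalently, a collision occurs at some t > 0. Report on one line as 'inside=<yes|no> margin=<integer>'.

d = (6, -12),  |d|² = 180;  R = 6+2 = 8,  c = 180−8² = 116
v_rel = (-2, 6),  |v_rel|² = 40;  v_rel·d = (-2)·(6) + (6)·(-12) = -84
40·t² + 168·t + 116 = 0  ⇒  m = (-84)² − 40·116 = 2416
m = 2416 > 0,  v_rel·d = -84 < 0  ⇒  outside

inside=no margin=2416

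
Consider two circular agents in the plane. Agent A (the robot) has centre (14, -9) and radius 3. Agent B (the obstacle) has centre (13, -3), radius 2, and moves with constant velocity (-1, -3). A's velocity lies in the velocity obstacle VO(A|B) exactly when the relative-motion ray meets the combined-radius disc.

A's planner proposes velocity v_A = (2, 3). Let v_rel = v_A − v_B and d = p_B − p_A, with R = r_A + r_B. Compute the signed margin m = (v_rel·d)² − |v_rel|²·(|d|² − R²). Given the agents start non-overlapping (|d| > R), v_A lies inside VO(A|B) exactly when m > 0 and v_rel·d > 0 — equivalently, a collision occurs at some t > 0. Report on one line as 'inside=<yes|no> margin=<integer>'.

d = (-1, 6),  |d|² = 37;  R = 3+2 = 5,  c = 37−5² = 12
v_rel = (3, 6),  |v_rel|² = 45;  v_rel·d = (3)·(-1) + (6)·(6) = 33
45·t² − 66·t + 12 = 0  ⇒  m = 33² − 45·12 = 549
m = 549 > 0,  v_rel·d = 33 > 0  ⇒  inside

inside=yes margin=549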